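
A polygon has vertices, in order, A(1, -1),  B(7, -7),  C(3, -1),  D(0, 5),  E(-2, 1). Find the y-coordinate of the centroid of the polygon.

Apply Gauss's area formula. First the cross-terms c_i = x_i·y_{i+1} − x_{i+1}·y_i:
  0, 14, 15, 10, 1  ⇒  2A = 40, A = 20.
Then Σ (y_i + y_{i+1})·c_i = 8, so ȳ = 8 / (6·20) = 1/15.

1/15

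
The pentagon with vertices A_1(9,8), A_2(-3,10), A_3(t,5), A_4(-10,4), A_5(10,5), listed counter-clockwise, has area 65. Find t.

The doubled signed area Σ (x_i y_{i+1} − x_{i+1} y_i) is linear in t.
With t=0 it equals 94; the coefficient of t is -6 (from the two edges through A_3).
So -6·t + 94 = 2·65 = 130 ⇒ t = -6.

-6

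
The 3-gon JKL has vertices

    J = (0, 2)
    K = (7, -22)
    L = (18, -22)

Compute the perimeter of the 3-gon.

|JK| = √((7)² + (-24)²) = √625 = 25
|KL| = √((11)² + (0)²) = √121 = 11
|LJ| = √((-18)² + (24)²) = √900 = 30
Perimeter = 25 + 11 + 30 = 66.

66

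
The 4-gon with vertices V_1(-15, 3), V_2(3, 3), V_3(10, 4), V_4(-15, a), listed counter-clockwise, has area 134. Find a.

Write out the shoelace sum; only the two edges meeting at V_4 involve a:
2·Area = [(10·a − (-15)·4) + ((-15)·3 − (-15)·a)] + -72
       = 25·a + -57 = 268
⇒ a = 13.

13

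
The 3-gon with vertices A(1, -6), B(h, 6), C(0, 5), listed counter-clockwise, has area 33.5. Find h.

6

Write out the shoelace sum; only the two edges meeting at B involve h:
2·Area = [(1·6 − h·(-6)) + (h·5 − 0·6)] + -5
       = 11·h + 1 = 67
⇒ h = 6.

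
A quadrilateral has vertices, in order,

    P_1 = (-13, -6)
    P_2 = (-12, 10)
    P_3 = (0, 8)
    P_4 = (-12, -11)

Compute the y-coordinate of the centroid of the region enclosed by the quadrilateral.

Apply the shoelace (surveyor's) formula. First the cross-terms c_i = x_i·y_{i+1} − x_{i+1}·y_i:
  -202, -96, 96, -71  ⇒  2A = -273, A = -136.5.
Then Σ (y_i + y_{i+1})·c_i = -1617, so ȳ = -1617 / (6·(-136.5)) = 77/39.

77/39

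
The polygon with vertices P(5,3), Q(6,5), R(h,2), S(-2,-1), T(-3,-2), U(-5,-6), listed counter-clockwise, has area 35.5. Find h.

-4

Write out the shoelace sum; only the two edges meeting at R involve h:
2·Area = [(6·2 − h·5) + (h·(-1) − (-2)·2)] + 31
       = -6·h + 47 = 71
⇒ h = -4.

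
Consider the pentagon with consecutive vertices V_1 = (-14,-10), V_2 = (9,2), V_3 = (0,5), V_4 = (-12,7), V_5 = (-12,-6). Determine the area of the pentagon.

179.5

Apply the shoelace (surveyor's) formula: 2A = Σ (x_i·y_{i+1} − x_{i+1}·y_i), indices taken mod 5.
Cross-terms: 62, 45, 60, 156, 36  ⇒  Σ = 359
Area = |Σ|/2 = 179.5.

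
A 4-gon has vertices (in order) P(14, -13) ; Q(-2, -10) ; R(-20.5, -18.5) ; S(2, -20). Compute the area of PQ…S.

183.5

Apply the shoelace formula: 2A = Σ (x_i·y_{i+1} − x_{i+1}·y_i), indices taken mod 4.
Σ = (-166) + (-168) + (447) + (254) = 367
Area = |Σ|/2 = 183.5.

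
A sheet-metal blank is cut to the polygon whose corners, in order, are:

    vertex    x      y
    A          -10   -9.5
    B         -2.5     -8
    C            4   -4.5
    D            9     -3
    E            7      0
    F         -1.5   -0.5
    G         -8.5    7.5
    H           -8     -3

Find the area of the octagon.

Apply the surveyor's formula: 2A = Σ (x_i·y_{i+1} − x_{i+1}·y_i), indices taken mod 8.
Σ = (56.25) + (43.25) + (28.5) + (21) + (-3.5) + (-15.5) + (85.5) + (46) = 261.5
Area = |Σ|/2 = 130.75.

130.75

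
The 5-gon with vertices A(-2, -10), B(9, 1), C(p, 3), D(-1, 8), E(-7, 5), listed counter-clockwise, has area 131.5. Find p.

Write out the shoelace sum; only the two edges meeting at C involve p:
2·Area = [(9·3 − p·1) + (p·8 − (-1)·3)] + 219
       = 7·p + 249 = 263
⇒ p = 2.

2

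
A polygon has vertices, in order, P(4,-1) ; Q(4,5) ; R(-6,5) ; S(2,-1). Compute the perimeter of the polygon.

28

|PQ| = √((0)² + (6)²) = √36 = 6
|QR| = √((-10)² + (0)²) = √100 = 10
|RS| = √((8)² + (-6)²) = √100 = 10
|SP| = √((2)² + (0)²) = √4 = 2
Perimeter = 6 + 10 + 10 + 2 = 28.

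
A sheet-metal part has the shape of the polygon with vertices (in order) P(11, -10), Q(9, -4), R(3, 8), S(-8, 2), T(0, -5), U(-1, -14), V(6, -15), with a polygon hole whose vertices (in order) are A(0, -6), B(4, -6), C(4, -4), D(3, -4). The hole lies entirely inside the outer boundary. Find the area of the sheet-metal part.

214.5

Outer boundary:
Apply the shoelace (surveyor's) formula: 2A = Σ (x_i·y_{i+1} − x_{i+1}·y_i), indices taken mod 7.
P→Q: (11)(-4) − (9)(-10) = 46
Q→R: (9)(8) − (3)(-4) = 84
R→S: (3)(2) − (-8)(8) = 70
S→T: (-8)(-5) − (0)(2) = 40
T→U: (0)(-14) − (-1)(-5) = -5
U→V: (-1)(-15) − (6)(-14) = 99
V→P: (6)(-10) − (11)(-15) = 105
Σ = 439
Area = |Σ|/2 = 219.5.
Hole:
Apply Gauss's area formula: 2A = Σ (x_i·y_{i+1} − x_{i+1}·y_i), indices taken mod 4.
A→B: (0)(-6) − (4)(-6) = 24
B→C: (4)(-4) − (4)(-6) = 8
C→D: (4)(-4) − (3)(-4) = -4
D→A: (3)(-6) − (0)(-4) = -18
Σ = 10
Area = |Σ|/2 = 5.
Net area = 219.5 − 5 = 214.5.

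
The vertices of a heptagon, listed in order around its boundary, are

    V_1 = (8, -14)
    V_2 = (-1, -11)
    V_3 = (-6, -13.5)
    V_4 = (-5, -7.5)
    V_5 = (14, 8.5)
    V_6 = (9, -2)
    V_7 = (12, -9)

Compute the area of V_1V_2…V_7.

186

Σ = (-102) + (-52.5) + (-22.5) + (62.5) + (-104.5) + (-57) + (-96) = -372
Area = |Σ|/2 = 186.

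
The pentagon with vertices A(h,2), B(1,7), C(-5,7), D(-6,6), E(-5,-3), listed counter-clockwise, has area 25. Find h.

Write out the shoelace sum; only the two edges meeting at A involve h:
2·Area = [((-5)·2 − h·(-3)) + (h·7 − 1·2)] + 102
       = 10·h + 90 = 50
⇒ h = -4.

-4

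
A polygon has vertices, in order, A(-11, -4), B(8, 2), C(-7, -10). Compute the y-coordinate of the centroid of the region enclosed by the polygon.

Apply the shoelace (surveyor's) formula. First the cross-terms c_i = x_i·y_{i+1} − x_{i+1}·y_i:
  10, -66, -82  ⇒  2A = -138, A = -69.
Then Σ (y_i + y_{i+1})·c_i = 1656, so ȳ = 1656 / (6·(-69)) = -4.

-4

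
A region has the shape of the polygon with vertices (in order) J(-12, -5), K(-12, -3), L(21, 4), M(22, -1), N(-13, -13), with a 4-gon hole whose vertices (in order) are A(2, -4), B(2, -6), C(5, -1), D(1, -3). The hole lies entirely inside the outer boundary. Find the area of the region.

Outer boundary:
Σ = (-24) + (15) + (-109) + (-299) + (-91) = -508
Area = |Σ|/2 = 254.
Hole:
Σ = (-4) + (28) + (-14) + (2) = 12
Area = |Σ|/2 = 6.
Net area = 254 − 6 = 248.

248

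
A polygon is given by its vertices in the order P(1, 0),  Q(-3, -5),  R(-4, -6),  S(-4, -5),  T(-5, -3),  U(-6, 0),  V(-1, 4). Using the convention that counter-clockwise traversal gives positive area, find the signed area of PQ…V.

Apply the surveyor's formula: 2A = Σ (x_i·y_{i+1} − x_{i+1}·y_i), indices taken mod 7.
Cross-terms: -5, -2, -4, -13, -18, -24, -4  ⇒  Σ = -70
Signed area = Σ/2 = -35 (negative ⇒ clockwise traversal).

-35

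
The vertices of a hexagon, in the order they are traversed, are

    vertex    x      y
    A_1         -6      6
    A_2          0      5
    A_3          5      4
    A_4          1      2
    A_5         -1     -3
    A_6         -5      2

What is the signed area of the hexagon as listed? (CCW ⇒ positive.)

-42.5

Σ = (-30) + (-25) + (6) + (-1) + (-17) + (-18) = -85
Signed area = Σ/2 = -42.5 (negative ⇒ clockwise traversal).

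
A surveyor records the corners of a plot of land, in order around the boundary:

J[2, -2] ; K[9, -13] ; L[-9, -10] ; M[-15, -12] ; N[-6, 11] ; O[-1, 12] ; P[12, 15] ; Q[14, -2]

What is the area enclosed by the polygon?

486

Apply the surveyor's formula: 2A = Σ (x_i·y_{i+1} − x_{i+1}·y_i), indices taken mod 8.
Cross-terms: -8, -207, -42, -237, -61, -159, -234, -24  ⇒  Σ = -972
Area = |Σ|/2 = 486.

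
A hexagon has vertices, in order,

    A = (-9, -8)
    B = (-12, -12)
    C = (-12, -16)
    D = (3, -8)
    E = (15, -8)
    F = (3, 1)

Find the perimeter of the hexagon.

|AB| = √((-3)² + (-4)²) = √25 = 5
|BC| = √((0)² + (-4)²) = √16 = 4
|CD| = √((15)² + (8)²) = √289 = 17
|DE| = √((12)² + (0)²) = √144 = 12
|EF| = √((-12)² + (9)²) = √225 = 15
|FA| = √((-12)² + (-9)²) = √225 = 15
Perimeter = 5 + 4 + 17 + 12 + 15 + 15 = 68.

68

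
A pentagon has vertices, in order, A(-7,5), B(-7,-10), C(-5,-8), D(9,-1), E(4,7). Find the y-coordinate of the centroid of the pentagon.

-8/81

Apply the shoelace (surveyor's) formula. First the cross-terms c_i = x_i·y_{i+1} − x_{i+1}·y_i:
  105, 6, 77, 67, 69  ⇒  2A = 324, A = 162.
Then Σ (y_i + y_{i+1})·c_i = -96, so ȳ = -96 / (6·162) = -8/81.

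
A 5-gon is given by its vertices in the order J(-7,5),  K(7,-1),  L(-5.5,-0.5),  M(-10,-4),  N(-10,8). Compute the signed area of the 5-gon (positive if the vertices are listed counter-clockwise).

Apply the shoelace formula: 2A = Σ (x_i·y_{i+1} − x_{i+1}·y_i), indices taken mod 5.
J→K: (-7)(-1) − (7)(5) = -28
K→L: (7)(-0.5) − (-5.5)(-1) = -9
L→M: (-5.5)(-4) − (-10)(-0.5) = 17
M→N: (-10)(8) − (-10)(-4) = -120
N→J: (-10)(5) − (-7)(8) = 6
Σ = -134
Signed area = Σ/2 = -67 (negative ⇒ clockwise traversal).

-67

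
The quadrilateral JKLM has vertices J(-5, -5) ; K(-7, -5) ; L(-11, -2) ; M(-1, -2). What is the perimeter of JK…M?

22

|JK| = √((-2)² + (0)²) = √4 = 2
|KL| = √((-4)² + (3)²) = √25 = 5
|LM| = √((10)² + (0)²) = √100 = 10
|MJ| = √((-4)² + (-3)²) = √25 = 5
Perimeter = 2 + 5 + 10 + 5 = 22.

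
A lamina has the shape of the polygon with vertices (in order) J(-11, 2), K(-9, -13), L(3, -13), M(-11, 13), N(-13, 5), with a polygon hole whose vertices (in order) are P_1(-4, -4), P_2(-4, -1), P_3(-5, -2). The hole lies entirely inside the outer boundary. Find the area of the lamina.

Outer boundary:
Cross-terms: 161, 156, -104, 114, 29  ⇒  Σ = 356
Area = |Σ|/2 = 178.
Hole:
Apply the shoelace (surveyor's) formula: 2A = Σ (x_i·y_{i+1} − x_{i+1}·y_i), indices taken mod 3.
Σ = (-12) + (3) + (12) = 3
Area = |Σ|/2 = 1.5.
Net area = 178 − 1.5 = 176.5.

176.5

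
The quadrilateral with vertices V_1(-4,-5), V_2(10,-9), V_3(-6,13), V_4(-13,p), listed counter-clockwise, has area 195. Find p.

The doubled signed area Σ (x_i y_{i+1} − x_{i+1} y_i) is linear in p.
With p=0 it equals 396; the coefficient of p is -2 (from the two edges through V_4).
So -2·p + 396 = 2·195 = 390 ⇒ p = 3.

3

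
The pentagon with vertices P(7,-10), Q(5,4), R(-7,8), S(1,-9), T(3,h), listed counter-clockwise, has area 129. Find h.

-10

The doubled signed area Σ (x_i y_{i+1} − x_{i+1} y_i) is linear in h.
With h=0 it equals 198; the coefficient of h is -6 (from the two edges through T).
So -6·h + 198 = 2·129 = 258 ⇒ h = -10.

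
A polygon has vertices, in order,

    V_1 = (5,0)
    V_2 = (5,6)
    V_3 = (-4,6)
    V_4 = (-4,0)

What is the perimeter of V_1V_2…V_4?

|V_1V_2| = √((0)² + (6)²) = √36 = 6
|V_2V_3| = √((-9)² + (0)²) = √81 = 9
|V_3V_4| = √((0)² + (-6)²) = √36 = 6
|V_4V_1| = √((9)² + (0)²) = √81 = 9
Perimeter = 6 + 9 + 6 + 9 = 30.

30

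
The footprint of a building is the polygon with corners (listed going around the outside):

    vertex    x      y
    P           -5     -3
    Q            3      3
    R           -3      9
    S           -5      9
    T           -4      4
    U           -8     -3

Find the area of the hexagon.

Apply the surveyor's formula: 2A = Σ (x_i·y_{i+1} − x_{i+1}·y_i), indices taken mod 6.
Σ = (-6) + (36) + (18) + (16) + (44) + (9) = 117
Area = |Σ|/2 = 58.5.

58.5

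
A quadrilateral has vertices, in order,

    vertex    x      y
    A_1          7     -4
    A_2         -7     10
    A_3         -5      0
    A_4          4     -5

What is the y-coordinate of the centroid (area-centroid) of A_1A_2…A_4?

19/17

Apply the surveyor's formula. First the cross-terms c_i = x_i·y_{i+1} − x_{i+1}·y_i:
  42, 50, 25, 19  ⇒  2A = 136, A = 68.
Then Σ (y_i + y_{i+1})·c_i = 456, so ȳ = 456 / (6·68) = 19/17.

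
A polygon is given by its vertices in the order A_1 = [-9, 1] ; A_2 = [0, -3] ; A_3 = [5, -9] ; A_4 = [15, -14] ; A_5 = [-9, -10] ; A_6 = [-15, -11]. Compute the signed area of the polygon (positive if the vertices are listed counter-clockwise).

Apply the shoelace formula: 2A = Σ (x_i·y_{i+1} − x_{i+1}·y_i), indices taken mod 6.
Σ = (27) + (15) + (65) + (-276) + (-51) + (-114) = -334
Signed area = Σ/2 = -167 (negative ⇒ clockwise traversal).

-167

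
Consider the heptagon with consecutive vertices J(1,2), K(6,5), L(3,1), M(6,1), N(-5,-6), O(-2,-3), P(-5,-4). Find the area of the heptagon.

Apply the shoelace formula: 2A = Σ (x_i·y_{i+1} − x_{i+1}·y_i), indices taken mod 7.
Cross-terms: -7, -9, -3, -31, 3, -7, -6  ⇒  Σ = -60
Area = |Σ|/2 = 30.

30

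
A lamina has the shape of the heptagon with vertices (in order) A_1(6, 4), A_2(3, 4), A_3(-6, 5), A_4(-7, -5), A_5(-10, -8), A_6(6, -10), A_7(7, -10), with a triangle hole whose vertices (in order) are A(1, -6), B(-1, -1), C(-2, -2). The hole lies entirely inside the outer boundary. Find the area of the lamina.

180.5

Outer boundary:
Apply the surveyor's formula: 2A = Σ (x_i·y_{i+1} − x_{i+1}·y_i), indices taken mod 7.
A_1→A_2: (6)(4) − (3)(4) = 12
A_2→A_3: (3)(5) − (-6)(4) = 39
A_3→A_4: (-6)(-5) − (-7)(5) = 65
A_4→A_5: (-7)(-8) − (-10)(-5) = 6
A_5→A_6: (-10)(-10) − (6)(-8) = 148
A_6→A_7: (6)(-10) − (7)(-10) = 10
A_7→A_1: (7)(4) − (6)(-10) = 88
Σ = 368
Area = |Σ|/2 = 184.
Hole:
Cross-terms: -7, 0, 14  ⇒  Σ = 7
Area = |Σ|/2 = 3.5.
Net area = 184 − 3.5 = 180.5.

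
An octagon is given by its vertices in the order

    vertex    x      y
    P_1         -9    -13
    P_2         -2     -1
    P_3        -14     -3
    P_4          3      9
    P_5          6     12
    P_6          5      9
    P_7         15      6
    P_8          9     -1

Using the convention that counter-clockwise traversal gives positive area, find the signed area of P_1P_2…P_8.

-233

Apply the shoelace formula: 2A = Σ (x_i·y_{i+1} − x_{i+1}·y_i), indices taken mod 8.
Σ = (-17) + (-8) + (-117) + (-18) + (-6) + (-105) + (-69) + (-126) = -466
Signed area = Σ/2 = -233 (negative ⇒ clockwise traversal).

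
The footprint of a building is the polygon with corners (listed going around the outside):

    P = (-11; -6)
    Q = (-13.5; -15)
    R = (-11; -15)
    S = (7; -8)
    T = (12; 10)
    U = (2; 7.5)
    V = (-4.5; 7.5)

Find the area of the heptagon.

P→Q: (-11)(-15) − (-13.5)(-6) = 84
Q→R: (-13.5)(-15) − (-11)(-15) = 37.5
R→S: (-11)(-8) − (7)(-15) = 193
S→T: (7)(10) − (12)(-8) = 166
T→U: (12)(7.5) − (2)(10) = 70
U→V: (2)(7.5) − (-4.5)(7.5) = 48.75
V→P: (-4.5)(-6) − (-11)(7.5) = 109.5
Σ = 708.75
Area = |Σ|/2 = 354.375.

354.375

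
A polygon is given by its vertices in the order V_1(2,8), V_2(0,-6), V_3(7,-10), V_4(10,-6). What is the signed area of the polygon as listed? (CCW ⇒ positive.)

Apply the surveyor's formula: 2A = Σ (x_i·y_{i+1} − x_{i+1}·y_i), indices taken mod 4.
Cross-terms: -12, 42, 58, 92  ⇒  Σ = 180
Signed area = Σ/2 = 90 (positive ⇒ counter-clockwise traversal).

90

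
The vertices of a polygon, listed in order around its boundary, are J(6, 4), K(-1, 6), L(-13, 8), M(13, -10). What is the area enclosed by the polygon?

Apply the surveyor's formula: 2A = Σ (x_i·y_{i+1} − x_{i+1}·y_i), indices taken mod 4.
J→K: (6)(6) − (-1)(4) = 40
K→L: (-1)(8) − (-13)(6) = 70
L→M: (-13)(-10) − (13)(8) = 26
M→J: (13)(4) − (6)(-10) = 112
Σ = 248
Area = |Σ|/2 = 124.

124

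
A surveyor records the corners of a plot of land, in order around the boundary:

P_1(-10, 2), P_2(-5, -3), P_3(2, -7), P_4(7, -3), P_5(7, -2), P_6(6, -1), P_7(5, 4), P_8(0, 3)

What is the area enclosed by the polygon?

105

P_1→P_2: (-10)(-3) − (-5)(2) = 40
P_2→P_3: (-5)(-7) − (2)(-3) = 41
P_3→P_4: (2)(-3) − (7)(-7) = 43
P_4→P_5: (7)(-2) − (7)(-3) = 7
P_5→P_6: (7)(-1) − (6)(-2) = 5
P_6→P_7: (6)(4) − (5)(-1) = 29
P_7→P_8: (5)(3) − (0)(4) = 15
P_8→P_1: (0)(2) − (-10)(3) = 30
Σ = 210
Area = |Σ|/2 = 105.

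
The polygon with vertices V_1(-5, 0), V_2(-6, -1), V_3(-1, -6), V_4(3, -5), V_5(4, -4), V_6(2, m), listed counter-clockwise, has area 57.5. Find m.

The doubled signed area Σ (x_i y_{i+1} − x_{i+1} y_i) is linear in m.
With m=0 it equals 79; the coefficient of m is 9 (from the two edges through V_6).
So 9·m + 79 = 2·57.5 = 115 ⇒ m = 4.

4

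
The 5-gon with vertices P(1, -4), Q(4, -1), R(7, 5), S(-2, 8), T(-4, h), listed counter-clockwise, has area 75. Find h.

Write out the shoelace sum; only the two edges meeting at T involve h:
2·Area = [((-2)·h − (-4)·8) + ((-4)·(-4) − 1·h)] + 108
       = -3·h + 156 = 150
⇒ h = 2.

2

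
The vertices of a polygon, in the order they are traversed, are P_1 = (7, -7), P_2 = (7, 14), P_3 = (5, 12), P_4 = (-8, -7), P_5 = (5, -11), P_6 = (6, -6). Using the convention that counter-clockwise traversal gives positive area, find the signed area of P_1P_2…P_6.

Apply the shoelace (surveyor's) formula: 2A = Σ (x_i·y_{i+1} − x_{i+1}·y_i), indices taken mod 6.
Σ = (147) + (14) + (61) + (123) + (36) + (0) = 381
Signed area = Σ/2 = 190.5 (positive ⇒ counter-clockwise traversal).

190.5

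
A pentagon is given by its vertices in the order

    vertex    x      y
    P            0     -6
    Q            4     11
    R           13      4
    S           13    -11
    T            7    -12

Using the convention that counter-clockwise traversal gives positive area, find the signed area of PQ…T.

-209.5

P→Q: (0)(11) − (4)(-6) = 24
Q→R: (4)(4) − (13)(11) = -127
R→S: (13)(-11) − (13)(4) = -195
S→T: (13)(-12) − (7)(-11) = -79
T→P: (7)(-6) − (0)(-12) = -42
Σ = -419
Signed area = Σ/2 = -209.5 (negative ⇒ clockwise traversal).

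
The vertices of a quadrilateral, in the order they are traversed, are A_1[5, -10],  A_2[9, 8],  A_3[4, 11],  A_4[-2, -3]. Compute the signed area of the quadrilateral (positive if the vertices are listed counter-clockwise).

121

A_1→A_2: (5)(8) − (9)(-10) = 130
A_2→A_3: (9)(11) − (4)(8) = 67
A_3→A_4: (4)(-3) − (-2)(11) = 10
A_4→A_1: (-2)(-10) − (5)(-3) = 35
Σ = 242
Signed area = Σ/2 = 121 (positive ⇒ counter-clockwise traversal).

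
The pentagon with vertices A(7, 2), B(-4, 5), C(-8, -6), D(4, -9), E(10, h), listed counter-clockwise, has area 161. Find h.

Write out the shoelace sum; only the two edges meeting at E involve h:
2·Area = [(4·h − 10·(-9)) + (10·2 − 7·h)] + 203
       = -3·h + 313 = 322
⇒ h = -3.

-3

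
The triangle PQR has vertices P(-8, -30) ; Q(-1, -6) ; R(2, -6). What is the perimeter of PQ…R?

54

|PQ| = √((7)² + (24)²) = √625 = 25
|QR| = √((3)² + (0)²) = √9 = 3
|RP| = √((-10)² + (-24)²) = √676 = 26
Perimeter = 25 + 3 + 26 = 54.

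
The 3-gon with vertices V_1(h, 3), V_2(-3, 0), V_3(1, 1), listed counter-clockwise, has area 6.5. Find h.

-4

Write out the shoelace sum; only the two edges meeting at V_1 involve h:
2·Area = [(1·3 − h·1) + (h·0 − (-3)·3)] + -3
       = -1·h + 9 = 13
⇒ h = -4.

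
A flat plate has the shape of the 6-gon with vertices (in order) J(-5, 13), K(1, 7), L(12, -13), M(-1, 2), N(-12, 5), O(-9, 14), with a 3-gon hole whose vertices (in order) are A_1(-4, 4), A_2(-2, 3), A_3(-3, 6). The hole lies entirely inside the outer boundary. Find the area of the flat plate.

140

Outer boundary:
Apply the surveyor's formula: 2A = Σ (x_i·y_{i+1} − x_{i+1}·y_i), indices taken mod 6.
Σ = (-48) + (-97) + (11) + (19) + (-123) + (-47) = -285
Area = |Σ|/2 = 142.5.
Hole:
Σ = (-4) + (-3) + (12) = 5
Area = |Σ|/2 = 2.5.
Net area = 142.5 − 2.5 = 140.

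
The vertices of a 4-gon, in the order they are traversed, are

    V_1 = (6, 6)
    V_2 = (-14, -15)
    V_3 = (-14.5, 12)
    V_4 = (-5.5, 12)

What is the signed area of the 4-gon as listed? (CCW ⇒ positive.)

Apply the shoelace (surveyor's) formula: 2A = Σ (x_i·y_{i+1} − x_{i+1}·y_i), indices taken mod 4.
Σ = (-6) + (-385.5) + (-108) + (-105) = -604.5
Signed area = Σ/2 = -302.25 (negative ⇒ clockwise traversal).

-302.25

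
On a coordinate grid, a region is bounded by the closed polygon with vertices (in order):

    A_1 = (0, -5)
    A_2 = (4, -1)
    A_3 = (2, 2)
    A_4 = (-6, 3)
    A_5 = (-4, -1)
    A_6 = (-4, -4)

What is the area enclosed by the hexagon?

49

Apply the surveyor's formula: 2A = Σ (x_i·y_{i+1} − x_{i+1}·y_i), indices taken mod 6.
Σ = (20) + (10) + (18) + (18) + (12) + (20) = 98
Area = |Σ|/2 = 49.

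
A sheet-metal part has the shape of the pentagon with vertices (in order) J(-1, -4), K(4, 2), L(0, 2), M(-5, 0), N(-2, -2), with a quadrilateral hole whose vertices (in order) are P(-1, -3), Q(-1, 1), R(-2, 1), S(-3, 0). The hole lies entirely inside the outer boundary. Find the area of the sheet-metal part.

Outer boundary:
Apply the surveyor's formula: 2A = Σ (x_i·y_{i+1} − x_{i+1}·y_i), indices taken mod 5.
J→K: (-1)(2) − (4)(-4) = 14
K→L: (4)(2) − (0)(2) = 8
L→M: (0)(0) − (-5)(2) = 10
M→N: (-5)(-2) − (-2)(0) = 10
N→J: (-2)(-4) − (-1)(-2) = 6
Σ = 48
Area = |Σ|/2 = 24.
Hole:
Cross-terms: -4, 1, 3, 9  ⇒  Σ = 9
Area = |Σ|/2 = 4.5.
Net area = 24 − 4.5 = 19.5.

19.5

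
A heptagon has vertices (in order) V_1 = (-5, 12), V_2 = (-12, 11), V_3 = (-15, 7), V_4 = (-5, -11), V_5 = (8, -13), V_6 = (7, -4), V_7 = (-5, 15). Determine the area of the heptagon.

Σ = (89) + (81) + (200) + (153) + (59) + (85) + (15) = 682
Area = |Σ|/2 = 341.

341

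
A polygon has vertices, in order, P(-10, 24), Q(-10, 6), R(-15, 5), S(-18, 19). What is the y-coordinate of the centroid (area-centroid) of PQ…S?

3082/217

Apply Gauss's area formula. First the cross-terms c_i = x_i·y_{i+1} − x_{i+1}·y_i:
  180, 40, -195, -242  ⇒  2A = -217, A = -108.5.
Then Σ (y_i + y_{i+1})·c_i = -9246, so ȳ = -9246 / (6·(-108.5)) = 3082/217.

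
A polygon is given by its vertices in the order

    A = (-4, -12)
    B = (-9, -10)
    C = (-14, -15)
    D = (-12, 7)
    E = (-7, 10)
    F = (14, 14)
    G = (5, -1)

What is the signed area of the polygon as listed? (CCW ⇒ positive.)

-404

Apply the shoelace (surveyor's) formula: 2A = Σ (x_i·y_{i+1} − x_{i+1}·y_i), indices taken mod 7.
Σ = (-68) + (-5) + (-278) + (-71) + (-238) + (-84) + (-64) = -808
Signed area = Σ/2 = -404 (negative ⇒ clockwise traversal).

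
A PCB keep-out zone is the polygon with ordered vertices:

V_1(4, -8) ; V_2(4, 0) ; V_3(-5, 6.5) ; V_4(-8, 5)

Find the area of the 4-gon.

64.5

Apply Gauss's area formula: 2A = Σ (x_i·y_{i+1} − x_{i+1}·y_i), indices taken mod 4.
Cross-terms: 32, 26, 27, 44  ⇒  Σ = 129
Area = |Σ|/2 = 64.5.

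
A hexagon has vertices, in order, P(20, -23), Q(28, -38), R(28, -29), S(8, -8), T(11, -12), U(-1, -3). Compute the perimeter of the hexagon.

|PQ| = √((8)² + (-15)²) = √289 = 17
|QR| = √((0)² + (9)²) = √81 = 9
|RS| = √((-20)² + (21)²) = √841 = 29
|ST| = √((3)² + (-4)²) = √25 = 5
|TU| = √((-12)² + (9)²) = √225 = 15
|UP| = √((21)² + (-20)²) = √841 = 29
Perimeter = 17 + 9 + 29 + 5 + 15 + 29 = 104.

104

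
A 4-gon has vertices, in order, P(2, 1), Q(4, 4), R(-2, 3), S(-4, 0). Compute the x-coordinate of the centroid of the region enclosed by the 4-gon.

0

Apply the shoelace formula. First the cross-terms c_i = x_i·y_{i+1} − x_{i+1}·y_i:
  4, 20, 12, -4  ⇒  2A = 32, A = 16.
Then Σ (x_i + x_{i+1})·c_i = 0, so x̄ = 0 / (6·16) = 0.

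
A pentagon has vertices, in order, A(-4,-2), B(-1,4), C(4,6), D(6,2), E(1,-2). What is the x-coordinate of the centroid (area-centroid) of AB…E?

Apply Gauss's area formula. First the cross-terms c_i = x_i·y_{i+1} − x_{i+1}·y_i:
  -18, -22, -28, -14, -10  ⇒  2A = -92, A = -46.
Then Σ (x_i + x_{i+1})·c_i = -324, so x̄ = -324 / (6·(-46)) = 27/23.

27/23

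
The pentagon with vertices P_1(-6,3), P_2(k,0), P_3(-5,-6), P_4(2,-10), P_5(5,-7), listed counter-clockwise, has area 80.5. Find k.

Write out the shoelace sum; only the two edges meeting at P_2 involve k:
2·Area = [((-6)·0 − k·3) + (k·(-6) − (-5)·0)] + 71
       = -9·k + 71 = 161
⇒ k = -10.

-10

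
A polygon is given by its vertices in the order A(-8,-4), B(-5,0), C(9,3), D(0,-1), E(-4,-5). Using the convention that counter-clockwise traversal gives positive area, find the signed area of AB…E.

Apply the shoelace (surveyor's) formula: 2A = Σ (x_i·y_{i+1} − x_{i+1}·y_i), indices taken mod 5.
Σ = (-20) + (-15) + (-9) + (-4) + (-24) = -72
Signed area = Σ/2 = -36 (negative ⇒ clockwise traversal).

-36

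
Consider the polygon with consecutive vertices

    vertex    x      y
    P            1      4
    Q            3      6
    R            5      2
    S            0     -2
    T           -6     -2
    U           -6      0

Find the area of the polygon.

Apply the surveyor's formula: 2A = Σ (x_i·y_{i+1} − x_{i+1}·y_i), indices taken mod 6.
Cross-terms: -6, -24, -10, -12, -12, -24  ⇒  Σ = -88
Area = |Σ|/2 = 44.

44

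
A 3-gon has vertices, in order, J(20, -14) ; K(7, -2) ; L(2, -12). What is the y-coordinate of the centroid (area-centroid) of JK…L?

Apply the shoelace (surveyor's) formula. First the cross-terms c_i = x_i·y_{i+1} − x_{i+1}·y_i:
  58, -80, 212  ⇒  2A = 190, A = 95.
Then Σ (y_i + y_{i+1})·c_i = -5320, so ȳ = -5320 / (6·95) = -28/3.

-28/3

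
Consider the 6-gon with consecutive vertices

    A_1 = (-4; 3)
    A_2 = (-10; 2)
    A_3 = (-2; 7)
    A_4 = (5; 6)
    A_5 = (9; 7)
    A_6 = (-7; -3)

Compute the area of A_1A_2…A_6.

60.5

Σ = (22) + (-66) + (-47) + (-19) + (22) + (-33) = -121
Area = |Σ|/2 = 60.5.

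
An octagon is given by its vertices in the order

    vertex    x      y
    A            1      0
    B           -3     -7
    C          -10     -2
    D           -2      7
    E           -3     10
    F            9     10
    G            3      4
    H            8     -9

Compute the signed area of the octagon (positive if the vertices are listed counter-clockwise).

-154

Σ = (-7) + (-64) + (-74) + (1) + (-120) + (6) + (-59) + (9) = -308
Signed area = Σ/2 = -154 (negative ⇒ clockwise traversal).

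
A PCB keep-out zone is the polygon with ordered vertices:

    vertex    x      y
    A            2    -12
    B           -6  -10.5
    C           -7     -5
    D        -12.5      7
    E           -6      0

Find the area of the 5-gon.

Apply the shoelace (surveyor's) formula: 2A = Σ (x_i·y_{i+1} − x_{i+1}·y_i), indices taken mod 5.
Σ = (-93) + (-43.5) + (-111.5) + (42) + (72) = -134
Area = |Σ|/2 = 67.

67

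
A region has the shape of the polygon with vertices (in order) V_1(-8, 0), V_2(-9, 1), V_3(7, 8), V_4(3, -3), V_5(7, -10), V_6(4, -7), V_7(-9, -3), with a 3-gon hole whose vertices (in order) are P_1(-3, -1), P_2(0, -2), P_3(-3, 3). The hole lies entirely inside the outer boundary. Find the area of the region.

118.5

Outer boundary:
Apply the shoelace formula: 2A = Σ (x_i·y_{i+1} − x_{i+1}·y_i), indices taken mod 7.
Σ = (-8) + (-79) + (-45) + (-9) + (-9) + (-75) + (-24) = -249
Area = |Σ|/2 = 124.5.
Hole:
Apply the surveyor's formula: 2A = Σ (x_i·y_{i+1} − x_{i+1}·y_i), indices taken mod 3.
Cross-terms: 6, -6, 12  ⇒  Σ = 12
Area = |Σ|/2 = 6.
Net area = 124.5 − 6 = 118.5.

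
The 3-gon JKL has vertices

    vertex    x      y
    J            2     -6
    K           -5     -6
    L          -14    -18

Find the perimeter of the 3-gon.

42

|JK| = √((-7)² + (0)²) = √49 = 7
|KL| = √((-9)² + (-12)²) = √225 = 15
|LJ| = √((16)² + (12)²) = √400 = 20
Perimeter = 7 + 15 + 20 = 42.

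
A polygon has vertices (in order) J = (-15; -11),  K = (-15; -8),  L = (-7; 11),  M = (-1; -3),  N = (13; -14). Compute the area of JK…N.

267

Apply Gauss's area formula: 2A = Σ (x_i·y_{i+1} − x_{i+1}·y_i), indices taken mod 5.
Σ = (-45) + (-221) + (32) + (53) + (-353) = -534
Area = |Σ|/2 = 267.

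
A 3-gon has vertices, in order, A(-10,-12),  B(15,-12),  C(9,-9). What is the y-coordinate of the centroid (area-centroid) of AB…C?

Apply Gauss's area formula. First the cross-terms c_i = x_i·y_{i+1} − x_{i+1}·y_i:
  300, -27, -198  ⇒  2A = 75, A = 37.5.
Then Σ (y_i + y_{i+1})·c_i = -2475, so ȳ = -2475 / (6·37.5) = -11.

-11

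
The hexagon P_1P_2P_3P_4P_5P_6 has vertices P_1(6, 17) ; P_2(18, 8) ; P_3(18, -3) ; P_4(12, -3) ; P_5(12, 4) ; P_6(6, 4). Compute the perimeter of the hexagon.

58

|P_1P_2| = √((12)² + (-9)²) = √225 = 15
|P_2P_3| = √((0)² + (-11)²) = √121 = 11
|P_3P_4| = √((-6)² + (0)²) = √36 = 6
|P_4P_5| = √((0)² + (7)²) = √49 = 7
|P_5P_6| = √((-6)² + (0)²) = √36 = 6
|P_6P_1| = √((0)² + (13)²) = √169 = 13
Perimeter = 15 + 11 + 6 + 7 + 6 + 13 = 58.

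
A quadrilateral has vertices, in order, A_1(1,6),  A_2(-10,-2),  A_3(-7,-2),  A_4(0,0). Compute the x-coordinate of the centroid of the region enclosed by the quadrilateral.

Apply the shoelace (surveyor's) formula. First the cross-terms c_i = x_i·y_{i+1} − x_{i+1}·y_i:
  58, 6, 0, 0  ⇒  2A = 64, A = 32.
Then Σ (x_i + x_{i+1})·c_i = -624, so x̄ = -624 / (6·32) = -3.25.

-3.25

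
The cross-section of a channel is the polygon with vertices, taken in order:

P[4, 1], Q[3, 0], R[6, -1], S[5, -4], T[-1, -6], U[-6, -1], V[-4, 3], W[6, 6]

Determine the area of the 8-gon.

Σ = (-3) + (-3) + (-19) + (-34) + (-35) + (-22) + (-42) + (-18) = -176
Area = |Σ|/2 = 88.

88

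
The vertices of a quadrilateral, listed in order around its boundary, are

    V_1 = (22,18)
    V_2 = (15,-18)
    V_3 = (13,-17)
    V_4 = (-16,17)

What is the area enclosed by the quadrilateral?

Σ = (-666) + (-21) + (-51) + (-662) = -1400
Area = |Σ|/2 = 700.

700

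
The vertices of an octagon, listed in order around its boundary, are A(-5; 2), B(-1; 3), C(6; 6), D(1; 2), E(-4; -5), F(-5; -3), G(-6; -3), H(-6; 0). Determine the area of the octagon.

Apply the shoelace formula: 2A = Σ (x_i·y_{i+1} − x_{i+1}·y_i), indices taken mod 8.
A→B: (-5)(3) − (-1)(2) = -13
B→C: (-1)(6) − (6)(3) = -24
C→D: (6)(2) − (1)(6) = 6
D→E: (1)(-5) − (-4)(2) = 3
E→F: (-4)(-3) − (-5)(-5) = -13
F→G: (-5)(-3) − (-6)(-3) = -3
G→H: (-6)(0) − (-6)(-3) = -18
H→A: (-6)(2) − (-5)(0) = -12
Σ = -74
Area = |Σ|/2 = 37.

37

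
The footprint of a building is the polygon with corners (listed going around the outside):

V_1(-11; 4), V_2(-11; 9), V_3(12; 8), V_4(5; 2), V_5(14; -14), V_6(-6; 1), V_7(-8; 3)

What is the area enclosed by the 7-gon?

222

V_1→V_2: (-11)(9) − (-11)(4) = -55
V_2→V_3: (-11)(8) − (12)(9) = -196
V_3→V_4: (12)(2) − (5)(8) = -16
V_4→V_5: (5)(-14) − (14)(2) = -98
V_5→V_6: (14)(1) − (-6)(-14) = -70
V_6→V_7: (-6)(3) − (-8)(1) = -10
V_7→V_1: (-8)(4) − (-11)(3) = 1
Σ = -444
Area = |Σ|/2 = 222.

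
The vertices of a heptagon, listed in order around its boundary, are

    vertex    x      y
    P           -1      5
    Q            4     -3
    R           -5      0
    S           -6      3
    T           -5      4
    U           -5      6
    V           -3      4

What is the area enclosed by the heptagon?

39.5

Apply the surveyor's formula: 2A = Σ (x_i·y_{i+1} − x_{i+1}·y_i), indices taken mod 7.
Cross-terms: -17, -15, -15, -9, -10, -2, -11  ⇒  Σ = -79
Area = |Σ|/2 = 39.5.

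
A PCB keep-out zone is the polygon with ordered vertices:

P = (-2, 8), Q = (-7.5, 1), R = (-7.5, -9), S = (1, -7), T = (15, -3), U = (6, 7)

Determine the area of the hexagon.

240.75

Apply Gauss's area formula: 2A = Σ (x_i·y_{i+1} − x_{i+1}·y_i), indices taken mod 6.
Σ = (58) + (75) + (61.5) + (102) + (123) + (62) = 481.5
Area = |Σ|/2 = 240.75.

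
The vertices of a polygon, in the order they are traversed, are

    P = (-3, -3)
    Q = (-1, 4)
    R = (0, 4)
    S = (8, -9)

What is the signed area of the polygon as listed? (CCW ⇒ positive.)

-51

Σ = (-15) + (-4) + (-32) + (-51) = -102
Signed area = Σ/2 = -51 (negative ⇒ clockwise traversal).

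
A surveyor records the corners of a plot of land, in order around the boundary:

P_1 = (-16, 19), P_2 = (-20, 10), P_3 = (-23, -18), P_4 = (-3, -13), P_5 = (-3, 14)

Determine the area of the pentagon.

570.5

Σ = (220) + (590) + (245) + (-81) + (167) = 1141
Area = |Σ|/2 = 570.5.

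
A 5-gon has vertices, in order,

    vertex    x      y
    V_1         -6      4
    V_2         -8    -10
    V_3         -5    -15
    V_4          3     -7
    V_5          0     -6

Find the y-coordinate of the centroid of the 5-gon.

-313/47

Apply the shoelace (surveyor's) formula. First the cross-terms c_i = x_i·y_{i+1} − x_{i+1}·y_i:
  92, 70, 80, -18, -36  ⇒  2A = 188, A = 94.
Then Σ (y_i + y_{i+1})·c_i = -3756, so ȳ = -3756 / (6·94) = -313/47.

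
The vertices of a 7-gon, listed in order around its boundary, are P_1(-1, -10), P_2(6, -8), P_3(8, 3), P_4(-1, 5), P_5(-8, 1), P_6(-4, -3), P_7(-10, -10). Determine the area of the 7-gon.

Apply the shoelace formula: 2A = Σ (x_i·y_{i+1} − x_{i+1}·y_i), indices taken mod 7.
Σ = (68) + (82) + (43) + (39) + (28) + (10) + (90) = 360
Area = |Σ|/2 = 180.

180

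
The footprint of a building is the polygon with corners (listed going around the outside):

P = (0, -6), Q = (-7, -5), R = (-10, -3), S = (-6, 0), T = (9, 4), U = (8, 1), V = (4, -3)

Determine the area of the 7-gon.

Apply the shoelace (surveyor's) formula: 2A = Σ (x_i·y_{i+1} − x_{i+1}·y_i), indices taken mod 7.
Σ = (-42) + (-29) + (-18) + (-24) + (-23) + (-28) + (-24) = -188
Area = |Σ|/2 = 94.

94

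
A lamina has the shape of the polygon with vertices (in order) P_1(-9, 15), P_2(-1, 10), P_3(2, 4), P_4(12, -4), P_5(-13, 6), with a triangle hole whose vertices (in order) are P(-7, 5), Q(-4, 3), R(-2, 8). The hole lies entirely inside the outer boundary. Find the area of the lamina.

128.5

Outer boundary:
Σ = (-75) + (-24) + (-56) + (20) + (-141) = -276
Area = |Σ|/2 = 138.
Hole:
Σ = (-1) + (-26) + (46) = 19
Area = |Σ|/2 = 9.5.
Net area = 138 − 9.5 = 128.5.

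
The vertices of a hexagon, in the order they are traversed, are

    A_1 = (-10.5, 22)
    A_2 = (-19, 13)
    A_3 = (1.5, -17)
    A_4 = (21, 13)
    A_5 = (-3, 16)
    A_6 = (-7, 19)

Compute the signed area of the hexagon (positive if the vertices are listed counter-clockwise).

Cross-terms: 281.5, 303.5, 376.5, 375, 55, 45.5  ⇒  Σ = 1437
Signed area = Σ/2 = 718.5 (positive ⇒ counter-clockwise traversal).

718.5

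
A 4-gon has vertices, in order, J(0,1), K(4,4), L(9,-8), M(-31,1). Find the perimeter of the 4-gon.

|JK| = √((4)² + (3)²) = √25 = 5
|KL| = √((5)² + (-12)²) = √169 = 13
|LM| = √((-40)² + (9)²) = √1681 = 41
|MJ| = √((31)² + (0)²) = √961 = 31
Perimeter = 5 + 13 + 41 + 31 = 90.

90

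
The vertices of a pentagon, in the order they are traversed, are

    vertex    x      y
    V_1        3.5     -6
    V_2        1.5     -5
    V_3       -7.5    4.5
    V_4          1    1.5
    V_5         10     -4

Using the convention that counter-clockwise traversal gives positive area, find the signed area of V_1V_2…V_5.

-60

Apply the shoelace formula: 2A = Σ (x_i·y_{i+1} − x_{i+1}·y_i), indices taken mod 5.
Cross-terms: -8.5, -30.75, -15.75, -19, -46  ⇒  Σ = -120
Signed area = Σ/2 = -60 (negative ⇒ clockwise traversal).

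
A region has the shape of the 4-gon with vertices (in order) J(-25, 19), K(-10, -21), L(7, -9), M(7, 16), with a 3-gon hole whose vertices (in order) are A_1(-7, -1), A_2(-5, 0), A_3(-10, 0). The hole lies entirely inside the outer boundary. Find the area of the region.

Outer boundary:
Apply the surveyor's formula: 2A = Σ (x_i·y_{i+1} − x_{i+1}·y_i), indices taken mod 4.
Cross-terms: 715, 237, 175, 533  ⇒  Σ = 1660
Area = |Σ|/2 = 830.
Hole:
Apply the shoelace formula: 2A = Σ (x_i·y_{i+1} − x_{i+1}·y_i), indices taken mod 3.
Σ = (-5) + (0) + (10) = 5
Area = |Σ|/2 = 2.5.
Net area = 830 − 2.5 = 827.5.

827.5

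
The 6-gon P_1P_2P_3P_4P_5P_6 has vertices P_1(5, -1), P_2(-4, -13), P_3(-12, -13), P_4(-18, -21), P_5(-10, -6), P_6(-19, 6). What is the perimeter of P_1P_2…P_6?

|P_1P_2| = √((-9)² + (-12)²) = √225 = 15
|P_2P_3| = √((-8)² + (0)²) = √64 = 8
|P_3P_4| = √((-6)² + (-8)²) = √100 = 10
|P_4P_5| = √((8)² + (15)²) = √289 = 17
|P_5P_6| = √((-9)² + (12)²) = √225 = 15
|P_6P_1| = √((24)² + (-7)²) = √625 = 25
Perimeter = 15 + 8 + 10 + 17 + 15 + 25 = 90.

90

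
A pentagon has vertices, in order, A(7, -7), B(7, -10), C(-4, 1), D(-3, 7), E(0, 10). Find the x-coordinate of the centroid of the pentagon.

Apply the shoelace (surveyor's) formula. First the cross-terms c_i = x_i·y_{i+1} − x_{i+1}·y_i:
  -21, -33, -25, -30, -70  ⇒  2A = -179, A = -89.5.
Then Σ (x_i + x_{i+1})·c_i = -618, so x̄ = -618 / (6·(-89.5)) = 206/179.

206/179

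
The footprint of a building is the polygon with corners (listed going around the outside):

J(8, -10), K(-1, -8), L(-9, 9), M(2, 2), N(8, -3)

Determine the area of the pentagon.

Apply the surveyor's formula: 2A = Σ (x_i·y_{i+1} − x_{i+1}·y_i), indices taken mod 5.
Σ = (-74) + (-81) + (-36) + (-22) + (-56) = -269
Area = |Σ|/2 = 134.5.

134.5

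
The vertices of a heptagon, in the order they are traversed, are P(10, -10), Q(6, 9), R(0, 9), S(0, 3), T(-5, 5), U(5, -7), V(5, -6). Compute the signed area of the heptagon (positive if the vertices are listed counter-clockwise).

P→Q: (10)(9) − (6)(-10) = 150
Q→R: (6)(9) − (0)(9) = 54
R→S: (0)(3) − (0)(9) = 0
S→T: (0)(5) − (-5)(3) = 15
T→U: (-5)(-7) − (5)(5) = 10
U→V: (5)(-6) − (5)(-7) = 5
V→P: (5)(-10) − (10)(-6) = 10
Σ = 244
Signed area = Σ/2 = 122 (positive ⇒ counter-clockwise traversal).

122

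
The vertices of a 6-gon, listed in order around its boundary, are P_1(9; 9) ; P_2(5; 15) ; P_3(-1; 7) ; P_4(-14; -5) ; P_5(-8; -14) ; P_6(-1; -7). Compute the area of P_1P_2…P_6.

Σ = (90) + (50) + (103) + (156) + (42) + (54) = 495
Area = |Σ|/2 = 247.5.

247.5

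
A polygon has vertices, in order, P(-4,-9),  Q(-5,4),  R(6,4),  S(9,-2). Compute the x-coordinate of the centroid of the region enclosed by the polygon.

Apply the surveyor's formula. First the cross-terms c_i = x_i·y_{i+1} − x_{i+1}·y_i:
  -61, -44, -48, -89  ⇒  2A = -242, A = -121.
Then Σ (x_i + x_{i+1})·c_i = -660, so x̄ = -660 / (6·(-121)) = 10/11.

10/11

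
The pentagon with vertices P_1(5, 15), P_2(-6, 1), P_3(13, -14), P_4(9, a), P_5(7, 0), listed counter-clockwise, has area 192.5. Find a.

The doubled signed area Σ (x_i y_{i+1} − x_{i+1} y_i) is linear in a.
With a=0 it equals 397; the coefficient of a is 6 (from the two edges through P_4).
So 6·a + 397 = 2·192.5 = 385 ⇒ a = -2.

-2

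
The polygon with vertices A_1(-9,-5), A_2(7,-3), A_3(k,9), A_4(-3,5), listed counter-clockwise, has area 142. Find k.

The doubled signed area Σ (x_i y_{i+1} − x_{i+1} y_i) is linear in k.
With k=0 it equals 212; the coefficient of k is 8 (from the two edges through A_3).
So 8·k + 212 = 2·142 = 284 ⇒ k = 9.

9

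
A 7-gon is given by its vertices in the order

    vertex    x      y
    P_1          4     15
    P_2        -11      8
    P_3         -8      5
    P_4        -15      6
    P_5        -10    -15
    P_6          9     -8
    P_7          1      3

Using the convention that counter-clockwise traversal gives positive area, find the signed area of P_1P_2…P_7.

385.5

Σ = (197) + (9) + (27) + (285) + (215) + (35) + (3) = 771
Signed area = Σ/2 = 385.5 (positive ⇒ counter-clockwise traversal).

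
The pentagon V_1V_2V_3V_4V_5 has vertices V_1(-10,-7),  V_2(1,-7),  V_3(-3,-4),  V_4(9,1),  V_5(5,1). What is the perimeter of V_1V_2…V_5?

50

|V_1V_2| = √((11)² + (0)²) = √121 = 11
|V_2V_3| = √((-4)² + (3)²) = √25 = 5
|V_3V_4| = √((12)² + (5)²) = √169 = 13
|V_4V_5| = √((-4)² + (0)²) = √16 = 4
|V_5V_1| = √((-15)² + (-8)²) = √289 = 17
Perimeter = 11 + 5 + 13 + 4 + 17 = 50.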